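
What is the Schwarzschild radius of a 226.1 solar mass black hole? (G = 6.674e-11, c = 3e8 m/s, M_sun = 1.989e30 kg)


M = 226.1 * 1.989e30 kg = 4.497129e+32 kg. rs = 2GM/c^2 = 2 * 6.674e-11 * 4.497129e+32 / (3e8)^2 = 666974.1988

666974.1988 m


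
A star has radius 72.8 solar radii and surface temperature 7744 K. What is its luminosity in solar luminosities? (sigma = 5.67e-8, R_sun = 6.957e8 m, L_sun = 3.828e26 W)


R = 72.8 * 6.957e8 m = 5.064696e+10 m. L = 4*pi*R^2*sigma*T^4 = 4*pi*(5.064696e+10)^2 * 5.67e-8 * 7744^4 = 6.572961152e+30 W. L/L_sun = 6.572961152e+30 / 3.828e26 = 17170.7449

17170.7449 L_sun


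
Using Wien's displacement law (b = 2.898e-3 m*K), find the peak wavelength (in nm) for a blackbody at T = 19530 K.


lam_max = b / T = 2.898e-3 / 19530 = 1.484e-07 m = 148.3871 nm

148.3871 nm


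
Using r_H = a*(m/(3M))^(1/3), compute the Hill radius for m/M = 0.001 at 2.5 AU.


r_H = a * (m/3M)^(1/3) = 2.5 * (0.001/3)^(1/3) = 0.1733

0.1733 AU


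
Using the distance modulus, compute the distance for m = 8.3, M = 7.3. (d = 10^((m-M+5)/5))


d = 10^((m - M + 5)/5) = 10^((8.3 - 7.3 + 5)/5) = 15.8489

15.8489 pc


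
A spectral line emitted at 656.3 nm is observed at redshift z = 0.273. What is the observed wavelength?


lam_obs = lam_emit * (1 + z) = 656.3 * (1 + 0.273) = 835.4699

835.4699 nm


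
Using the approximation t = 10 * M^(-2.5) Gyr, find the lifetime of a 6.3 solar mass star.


t = 10 * M^(-2.5) = 10 * 6.3^(-2.5) = 0.1004

0.1004 Gyr


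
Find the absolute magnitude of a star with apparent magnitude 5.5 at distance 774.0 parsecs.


M = m - 5*log10(d) + 5 = 5.5 - 5*log10(774.0) + 5 = -3.9437

-3.9437


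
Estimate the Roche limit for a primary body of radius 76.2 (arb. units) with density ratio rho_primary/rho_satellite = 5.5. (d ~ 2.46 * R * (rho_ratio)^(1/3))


d_Roche = 2.46 * 76.2 * 5.5^(1/3) = 330.8854

330.8854


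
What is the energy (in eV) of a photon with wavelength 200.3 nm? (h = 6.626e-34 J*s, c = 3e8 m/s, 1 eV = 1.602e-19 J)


E = hc/lambda = 6.626e-34 * 3e8 / 2.003e-07 = 9.924e-19 J = 6.1948 eV

6.1948 eV


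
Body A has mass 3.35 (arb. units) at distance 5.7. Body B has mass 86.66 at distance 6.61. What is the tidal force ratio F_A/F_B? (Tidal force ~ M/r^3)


Ratio = (M1/r1^3) / (M2/r2^3) = (3.35/5.7^3) / (86.66/6.61^3) = 0.0603

0.0603


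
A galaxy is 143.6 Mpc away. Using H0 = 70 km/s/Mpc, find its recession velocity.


v = H0 * d = 70 * 143.6 = 10052.0

10052.0 km/s


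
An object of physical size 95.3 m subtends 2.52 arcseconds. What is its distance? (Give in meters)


D = size / theta_rad, theta_rad = 2.52 * pi/(180*3600) = 1.222e-05, D = 7.800e+06

7.800e+06 m


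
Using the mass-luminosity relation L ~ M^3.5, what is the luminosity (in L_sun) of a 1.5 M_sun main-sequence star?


L/L_sun = (M/M_sun)^3.5 = 1.5^3.5 = 4.1335

4.1335 L_sun


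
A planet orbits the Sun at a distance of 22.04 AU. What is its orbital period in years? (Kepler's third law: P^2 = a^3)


P = a^(3/2) = 22.04^1.5 = 103.4707

103.4707 years


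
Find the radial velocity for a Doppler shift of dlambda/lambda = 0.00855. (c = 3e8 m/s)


v = (dlambda/lambda) * c = 0.00855 * 3e8 = 2.565e+06

2.565e+06 m/s


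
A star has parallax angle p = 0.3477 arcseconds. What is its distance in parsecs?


d = 1/p = 1/0.3477 = 2.876

2.876 pc


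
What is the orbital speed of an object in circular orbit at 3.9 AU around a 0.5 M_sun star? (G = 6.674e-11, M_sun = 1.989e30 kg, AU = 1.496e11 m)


v = sqrt(GM/r) = sqrt(6.674e-11 * 9.945e+29 / 5.834e+11) = 10665.8972

10665.8972 m/s


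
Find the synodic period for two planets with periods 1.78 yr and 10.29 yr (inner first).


1/P_syn = |1/P1 - 1/P2| = |1/1.78 - 1/10.29| => P_syn = 2.1523

2.1523 years


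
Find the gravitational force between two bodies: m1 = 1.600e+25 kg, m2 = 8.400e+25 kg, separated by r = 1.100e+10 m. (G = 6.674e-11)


F = G*m1*m2/r^2 = 6.674e-11 * 1.600e+25 * 8.400e+25 / (1.100e+10)^2 = 6.674e-11 * 1.344e+51 / 1.210e+20 = 7.413e+20

7.413e+20 N


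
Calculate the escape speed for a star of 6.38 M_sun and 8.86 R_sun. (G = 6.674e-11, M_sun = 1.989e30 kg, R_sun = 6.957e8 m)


M = 6.38 * 1.989e30 kg = 1.268982e+31 kg; R = 8.86 * 6.957e8 m = 6.163902e+09 m. v_esc = sqrt(2GM/R) = sqrt(2 * 6.674e-11 * 1.268982e+31 / 6.163902e+09) = 524213.2178

524213.2178 m/s


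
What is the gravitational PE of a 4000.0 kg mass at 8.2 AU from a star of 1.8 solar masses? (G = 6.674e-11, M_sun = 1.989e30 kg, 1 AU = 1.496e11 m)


M = 1.8 * 1.989e30 kg = 3.5802e+30 kg; r = 8.2 AU * 1.496e11 m/AU = 1.22672e+12 m. U = -GM*m/r = -(6.674e-11 * 3.5802e+30 * 4000.0) / 1.22672e+12 = -7.791e+11

-7.791e+11 J


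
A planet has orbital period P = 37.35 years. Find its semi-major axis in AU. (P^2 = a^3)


a = P^(2/3) = 37.35^(2/3) = 11.1736

11.1736 AU


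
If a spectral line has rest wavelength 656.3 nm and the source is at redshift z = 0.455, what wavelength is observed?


lam_obs = lam_emit * (1 + z) = 656.3 * (1 + 0.455) = 954.9165

954.9165 nm


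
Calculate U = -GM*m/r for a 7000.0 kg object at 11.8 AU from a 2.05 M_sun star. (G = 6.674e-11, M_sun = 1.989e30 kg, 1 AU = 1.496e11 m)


M = 2.05 * 1.989e30 kg = 4.07745e+30 kg; r = 11.8 AU * 1.496e11 m/AU = 1.76528e+12 m. U = -GM*m/r = -(6.674e-11 * 4.07745e+30 * 7000.0) / 1.76528e+12 = -1.079e+12

-1.079e+12 J


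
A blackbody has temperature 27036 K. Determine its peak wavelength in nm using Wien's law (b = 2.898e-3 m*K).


lam_max = b / T = 2.898e-3 / 27036 = 1.072e-07 m = 107.1904 nm

107.1904 nm


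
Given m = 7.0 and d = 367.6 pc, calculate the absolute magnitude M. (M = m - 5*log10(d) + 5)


M = m - 5*log10(d) + 5 = 7.0 - 5*log10(367.6) + 5 = -0.8269

-0.8269


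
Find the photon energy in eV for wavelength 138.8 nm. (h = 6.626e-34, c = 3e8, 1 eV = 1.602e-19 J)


E = hc/lambda = 6.626e-34 * 3e8 / 1.388e-07 = 1.432e-18 J = 8.9397 eV

8.9397 eV


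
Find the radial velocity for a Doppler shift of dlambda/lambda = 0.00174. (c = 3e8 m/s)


v = (dlambda/lambda) * c = 0.00174 * 3e8 = 522000.0

522000.0 m/s


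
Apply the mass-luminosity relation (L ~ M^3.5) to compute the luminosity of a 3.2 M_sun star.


L/L_sun = (M/M_sun)^3.5 = 3.2^3.5 = 58.6172

58.6172 L_sun


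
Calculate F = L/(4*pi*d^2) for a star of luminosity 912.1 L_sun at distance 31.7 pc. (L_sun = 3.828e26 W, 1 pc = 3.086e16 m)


F = L / (4*pi*d^2) = 3.492e+29 / (4*pi*(9.783e+17)^2) = 2.903e-08

2.903e-08 W/m^2


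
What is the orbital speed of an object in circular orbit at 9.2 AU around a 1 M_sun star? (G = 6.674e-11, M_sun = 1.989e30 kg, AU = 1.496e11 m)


v = sqrt(GM/r) = sqrt(6.674e-11 * 1.989e+30 / 1.376e+12) = 9820.8885

9820.8885 m/s


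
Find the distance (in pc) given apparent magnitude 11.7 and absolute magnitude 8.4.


d = 10^((m - M + 5)/5) = 10^((11.7 - 8.4 + 5)/5) = 45.7088

45.7088 pc


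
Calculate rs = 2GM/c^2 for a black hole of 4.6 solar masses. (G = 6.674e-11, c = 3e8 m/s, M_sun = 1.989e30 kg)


M = 4.6 * 1.989e30 kg = 9.1494e+30 kg. rs = 2GM/c^2 = 2 * 6.674e-11 * 9.1494e+30 / (3e8)^2 = 13569.5768

13569.5768 m


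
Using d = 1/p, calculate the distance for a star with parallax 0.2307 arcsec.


d = 1/p = 1/0.2307 = 4.3346

4.3346 pc


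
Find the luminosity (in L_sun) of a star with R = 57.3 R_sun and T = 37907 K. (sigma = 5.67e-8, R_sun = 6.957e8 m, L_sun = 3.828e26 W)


R = 57.3 * 6.957e8 m = 3.986361e+10 m. L = 4*pi*R^2*sigma*T^4 = 4*pi*(3.986361e+10)^2 * 5.67e-8 * 37907^4 = 2.337888715e+33 W. L/L_sun = 2.337888715e+33 / 3.828e26 = 6.107e+06

6.107e+06 L_sun


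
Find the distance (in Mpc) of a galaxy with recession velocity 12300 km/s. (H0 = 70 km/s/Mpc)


d = v / H0 = 12300 / 70 = 175.7143

175.7143 Mpc


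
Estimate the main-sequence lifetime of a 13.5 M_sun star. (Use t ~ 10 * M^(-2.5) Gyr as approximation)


t = 10 * M^(-2.5) = 10 * 13.5^(-2.5) = 0.0149

0.0149 Gyr


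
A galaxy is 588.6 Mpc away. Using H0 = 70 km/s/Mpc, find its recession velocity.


v = H0 * d = 70 * 588.6 = 41202.0

41202.0 km/s


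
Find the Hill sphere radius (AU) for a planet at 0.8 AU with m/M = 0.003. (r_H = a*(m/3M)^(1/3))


r_H = a * (m/3M)^(1/3) = 0.8 * (0.003/3)^(1/3) = 0.08

0.08 AU


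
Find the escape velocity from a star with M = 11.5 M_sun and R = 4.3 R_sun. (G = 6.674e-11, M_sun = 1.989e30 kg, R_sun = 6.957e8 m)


M = 11.5 * 1.989e30 kg = 2.28735e+31 kg; R = 4.3 * 6.957e8 m = 2.99151e+09 m. v_esc = sqrt(2GM/R) = sqrt(2 * 6.674e-11 * 2.28735e+31 / 2.99151e+09) = 1.010e+06

1.010e+06 m/s


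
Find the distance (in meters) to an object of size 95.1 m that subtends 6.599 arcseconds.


D = size / theta_rad, theta_rad = 6.599 * pi/(180*3600) = 3.199e-05, D = 2.973e+06

2.973e+06 m


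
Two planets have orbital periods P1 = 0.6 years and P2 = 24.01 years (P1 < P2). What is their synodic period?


1/P_syn = |1/P1 - 1/P2| = |1/0.6 - 1/24.01| => P_syn = 0.6154

0.6154 years


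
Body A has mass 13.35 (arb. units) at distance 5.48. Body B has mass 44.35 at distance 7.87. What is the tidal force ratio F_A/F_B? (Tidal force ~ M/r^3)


Ratio = (M1/r1^3) / (M2/r2^3) = (13.35/5.48^3) / (44.35/7.87^3) = 0.8916

0.8916


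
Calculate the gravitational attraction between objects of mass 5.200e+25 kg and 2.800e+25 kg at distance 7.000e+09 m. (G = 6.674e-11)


F = G*m1*m2/r^2 = 6.674e-11 * 5.200e+25 * 2.800e+25 / (7.000e+09)^2 = 6.674e-11 * 1.456e+51 / 4.900e+19 = 1.983e+21

1.983e+21 N


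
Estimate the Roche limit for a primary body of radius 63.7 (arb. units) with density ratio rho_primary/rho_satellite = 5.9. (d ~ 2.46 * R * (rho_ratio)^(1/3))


d_Roche = 2.46 * 63.7 * 5.9^(1/3) = 283.1556

283.1556


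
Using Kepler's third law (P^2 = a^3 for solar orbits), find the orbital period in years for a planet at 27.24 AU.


P = a^(3/2) = 27.24^1.5 = 142.1709

142.1709 years


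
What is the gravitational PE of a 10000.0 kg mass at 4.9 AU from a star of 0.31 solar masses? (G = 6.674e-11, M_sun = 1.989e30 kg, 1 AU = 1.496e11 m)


M = 0.31 * 1.989e30 kg = 6.1659e+29 kg; r = 4.9 AU * 1.496e11 m/AU = 7.3304e+11 m. U = -GM*m/r = -(6.674e-11 * 6.1659e+29 * 10000.0) / 7.3304e+11 = -5.614e+11

-5.614e+11 J


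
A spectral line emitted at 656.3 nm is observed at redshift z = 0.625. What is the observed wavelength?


lam_obs = lam_emit * (1 + z) = 656.3 * (1 + 0.625) = 1066.4875

1066.4875 nm


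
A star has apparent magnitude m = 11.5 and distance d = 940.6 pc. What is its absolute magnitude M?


M = m - 5*log10(d) + 5 = 11.5 - 5*log10(940.6) + 5 = 1.633

1.633


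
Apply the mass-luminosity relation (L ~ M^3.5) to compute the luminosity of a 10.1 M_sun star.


L/L_sun = (M/M_sun)^3.5 = 10.1^3.5 = 3274.3478

3274.3478 L_sun


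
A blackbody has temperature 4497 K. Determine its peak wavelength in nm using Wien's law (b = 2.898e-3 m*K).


lam_max = b / T = 2.898e-3 / 4497 = 6.444e-07 m = 644.4296 nm

644.4296 nm


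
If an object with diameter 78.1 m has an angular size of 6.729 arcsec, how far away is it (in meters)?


D = size / theta_rad, theta_rad = 6.729 * pi/(180*3600) = 3.262e-05, D = 2.394e+06

2.394e+06 m


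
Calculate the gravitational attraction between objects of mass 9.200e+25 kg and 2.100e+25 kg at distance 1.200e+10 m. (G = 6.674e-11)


F = G*m1*m2/r^2 = 6.674e-11 * 9.200e+25 * 2.100e+25 / (1.200e+10)^2 = 6.674e-11 * 1.932e+51 / 1.440e+20 = 8.954e+20

8.954e+20 N


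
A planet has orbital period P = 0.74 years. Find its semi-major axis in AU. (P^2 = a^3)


a = P^(2/3) = 0.74^(2/3) = 0.8181

0.8181 AU


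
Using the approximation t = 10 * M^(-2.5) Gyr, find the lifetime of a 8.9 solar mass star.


t = 10 * M^(-2.5) = 10 * 8.9^(-2.5) = 0.0423

0.0423 Gyr


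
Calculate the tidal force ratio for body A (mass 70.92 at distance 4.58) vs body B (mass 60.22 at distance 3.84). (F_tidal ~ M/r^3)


Ratio = (M1/r1^3) / (M2/r2^3) = (70.92/4.58^3) / (60.22/3.84^3) = 0.6941

0.6941


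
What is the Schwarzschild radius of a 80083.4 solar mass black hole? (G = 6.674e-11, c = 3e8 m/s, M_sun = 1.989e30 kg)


M = 80083.4 * 1.989e30 kg = 1.592858826e+35 kg. rs = 2GM/c^2 = 2 * 6.674e-11 * 1.592858826e+35 / (3e8)^2 = 2.362e+08

2.362e+08 m


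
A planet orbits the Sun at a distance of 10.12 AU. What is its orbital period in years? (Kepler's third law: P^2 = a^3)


P = a^(3/2) = 10.12^1.5 = 32.1937

32.1937 years


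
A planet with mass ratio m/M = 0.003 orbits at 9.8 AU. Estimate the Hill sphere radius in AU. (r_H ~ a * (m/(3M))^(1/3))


r_H = a * (m/3M)^(1/3) = 9.8 * (0.003/3)^(1/3) = 0.98

0.98 AU


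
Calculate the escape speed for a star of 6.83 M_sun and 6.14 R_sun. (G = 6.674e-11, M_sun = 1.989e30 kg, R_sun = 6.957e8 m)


M = 6.83 * 1.989e30 kg = 1.358487e+31 kg; R = 6.14 * 6.957e8 m = 4.271598e+09 m. v_esc = sqrt(2GM/R) = sqrt(2 * 6.674e-11 * 1.358487e+31 / 4.271598e+09) = 651539.3574

651539.3574 m/s


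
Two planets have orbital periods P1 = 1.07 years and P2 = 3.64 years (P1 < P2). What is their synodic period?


1/P_syn = |1/P1 - 1/P2| = |1/1.07 - 1/3.64| => P_syn = 1.5155

1.5155 years


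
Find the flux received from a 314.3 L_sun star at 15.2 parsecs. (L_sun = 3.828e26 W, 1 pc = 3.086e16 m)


F = L / (4*pi*d^2) = 1.203e+29 / (4*pi*(4.691e+17)^2) = 4.351e-08

4.351e-08 W/m^2


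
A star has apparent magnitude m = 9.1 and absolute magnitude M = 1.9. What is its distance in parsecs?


d = 10^((m - M + 5)/5) = 10^((9.1 - 1.9 + 5)/5) = 275.4229

275.4229 pc


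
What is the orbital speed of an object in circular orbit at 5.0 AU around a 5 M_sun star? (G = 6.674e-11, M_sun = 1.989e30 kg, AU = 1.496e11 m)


v = sqrt(GM/r) = sqrt(6.674e-11 * 9.945e+30 / 7.480e+11) = 29788.2298

29788.2298 m/s


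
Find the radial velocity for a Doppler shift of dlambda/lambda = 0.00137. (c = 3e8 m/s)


v = (dlambda/lambda) * c = 0.00137 * 3e8 = 411000.0

411000.0 m/s


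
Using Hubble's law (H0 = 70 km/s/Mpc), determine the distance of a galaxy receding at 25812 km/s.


d = v / H0 = 25812 / 70 = 368.7429

368.7429 Mpc


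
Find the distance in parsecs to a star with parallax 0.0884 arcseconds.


d = 1/p = 1/0.0884 = 11.3122

11.3122 pc


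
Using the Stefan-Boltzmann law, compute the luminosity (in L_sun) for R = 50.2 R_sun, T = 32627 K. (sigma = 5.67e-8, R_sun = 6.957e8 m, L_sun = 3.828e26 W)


R = 50.2 * 6.957e8 m = 3.492414e+10 m. L = 4*pi*R^2*sigma*T^4 = 4*pi*(3.492414e+10)^2 * 5.67e-8 * 32627^4 = 9.848111017e+32 W. L/L_sun = 9.848111017e+32 / 3.828e26 = 2.573e+06

2.573e+06 L_sun


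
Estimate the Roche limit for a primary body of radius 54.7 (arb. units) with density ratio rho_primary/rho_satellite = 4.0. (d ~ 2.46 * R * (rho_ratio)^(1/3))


d_Roche = 2.46 * 54.7 * 4.0^(1/3) = 213.6039

213.6039


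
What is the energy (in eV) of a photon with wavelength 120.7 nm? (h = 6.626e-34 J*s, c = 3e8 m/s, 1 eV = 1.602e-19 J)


E = hc/lambda = 6.626e-34 * 3e8 / 1.207e-07 = 1.647e-18 J = 10.2802 eV

10.2802 eV


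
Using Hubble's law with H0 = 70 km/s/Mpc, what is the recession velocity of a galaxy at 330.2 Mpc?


v = H0 * d = 70 * 330.2 = 23114.0

23114.0 km/s


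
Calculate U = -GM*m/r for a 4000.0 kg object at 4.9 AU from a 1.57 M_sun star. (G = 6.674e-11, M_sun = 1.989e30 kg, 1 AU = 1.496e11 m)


M = 1.57 * 1.989e30 kg = 3.12273e+30 kg; r = 4.9 AU * 1.496e11 m/AU = 7.3304e+11 m. U = -GM*m/r = -(6.674e-11 * 3.12273e+30 * 4000.0) / 7.3304e+11 = -1.137e+12

-1.137e+12 J


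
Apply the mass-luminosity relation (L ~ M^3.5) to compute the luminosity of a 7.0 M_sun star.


L/L_sun = (M/M_sun)^3.5 = 7.0^3.5 = 907.4927

907.4927 L_sun


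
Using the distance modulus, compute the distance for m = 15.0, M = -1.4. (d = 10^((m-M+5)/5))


d = 10^((m - M + 5)/5) = 10^((15.0 - -1.4 + 5)/5) = 19054.6072

19054.6072 pc


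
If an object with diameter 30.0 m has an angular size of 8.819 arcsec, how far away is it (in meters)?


D = size / theta_rad, theta_rad = 8.819 * pi/(180*3600) = 4.276e-05, D = 701660.527

701660.527 m


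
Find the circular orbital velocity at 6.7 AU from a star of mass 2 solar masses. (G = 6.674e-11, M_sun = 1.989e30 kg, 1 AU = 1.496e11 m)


v = sqrt(GM/r) = sqrt(6.674e-11 * 3.978e+30 / 1.002e+12) = 16275.0485

16275.0485 m/s


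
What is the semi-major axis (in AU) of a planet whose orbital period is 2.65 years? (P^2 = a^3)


a = P^(2/3) = 2.65^(2/3) = 1.915

1.915 AU


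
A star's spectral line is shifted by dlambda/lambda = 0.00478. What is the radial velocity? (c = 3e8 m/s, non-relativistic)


v = (dlambda/lambda) * c = 0.00478 * 3e8 = 1.434e+06

1.434e+06 m/s


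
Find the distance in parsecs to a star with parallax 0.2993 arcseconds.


d = 1/p = 1/0.2993 = 3.3411

3.3411 pc


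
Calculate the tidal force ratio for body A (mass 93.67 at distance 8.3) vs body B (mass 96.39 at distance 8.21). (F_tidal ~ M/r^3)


Ratio = (M1/r1^3) / (M2/r2^3) = (93.67/8.3^3) / (96.39/8.21^3) = 0.9405

0.9405


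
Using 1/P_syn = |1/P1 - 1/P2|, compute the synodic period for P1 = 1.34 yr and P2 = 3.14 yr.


1/P_syn = |1/P1 - 1/P2| = |1/1.34 - 1/3.14| => P_syn = 2.3376

2.3376 years


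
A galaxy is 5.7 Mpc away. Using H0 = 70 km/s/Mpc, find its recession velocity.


v = H0 * d = 70 * 5.7 = 399.0

399.0 km/s


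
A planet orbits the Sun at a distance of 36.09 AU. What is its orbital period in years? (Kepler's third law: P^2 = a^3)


P = a^(3/2) = 36.09^1.5 = 216.8105

216.8105 years


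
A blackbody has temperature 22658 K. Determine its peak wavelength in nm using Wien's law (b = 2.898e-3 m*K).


lam_max = b / T = 2.898e-3 / 22658 = 1.279e-07 m = 127.9018 nm

127.9018 nm


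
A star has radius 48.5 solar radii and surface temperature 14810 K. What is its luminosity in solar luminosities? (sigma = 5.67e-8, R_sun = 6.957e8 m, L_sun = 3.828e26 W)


R = 48.5 * 6.957e8 m = 3.374145e+10 m. L = 4*pi*R^2*sigma*T^4 = 4*pi*(3.374145e+10)^2 * 5.67e-8 * 14810^4 = 3.902479595e+31 W. L/L_sun = 3.902479595e+31 / 3.828e26 = 101945.6529

101945.6529 L_sun


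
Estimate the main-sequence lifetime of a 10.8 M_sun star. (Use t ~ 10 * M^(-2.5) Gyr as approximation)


t = 10 * M^(-2.5) = 10 * 10.8^(-2.5) = 0.0261

0.0261 Gyr


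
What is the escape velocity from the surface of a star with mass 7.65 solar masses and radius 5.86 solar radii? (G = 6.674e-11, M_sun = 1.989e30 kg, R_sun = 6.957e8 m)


M = 7.65 * 1.989e30 kg = 1.521585e+31 kg; R = 5.86 * 6.957e8 m = 4.076802e+09 m. v_esc = sqrt(2GM/R) = sqrt(2 * 6.674e-11 * 1.521585e+31 / 4.076802e+09) = 705823.9625

705823.9625 m/s


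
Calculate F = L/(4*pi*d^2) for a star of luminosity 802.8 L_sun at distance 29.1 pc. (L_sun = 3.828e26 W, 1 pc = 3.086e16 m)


F = L / (4*pi*d^2) = 3.073e+29 / (4*pi*(8.980e+17)^2) = 3.032e-08

3.032e-08 W/m^2


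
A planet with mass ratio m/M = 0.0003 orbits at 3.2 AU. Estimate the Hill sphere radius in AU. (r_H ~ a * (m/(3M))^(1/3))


r_H = a * (m/3M)^(1/3) = 3.2 * (0.0003/3)^(1/3) = 0.1485

0.1485 AU


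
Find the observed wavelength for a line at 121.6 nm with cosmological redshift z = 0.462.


lam_obs = lam_emit * (1 + z) = 121.6 * (1 + 0.462) = 177.7792

177.7792 nm


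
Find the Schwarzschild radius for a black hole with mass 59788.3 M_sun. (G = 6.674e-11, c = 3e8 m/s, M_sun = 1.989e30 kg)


M = 59788.3 * 1.989e30 kg = 1.189189287e+35 kg. rs = 2GM/c^2 = 2 * 6.674e-11 * 1.189189287e+35 / (3e8)^2 = 1.764e+08

1.764e+08 m


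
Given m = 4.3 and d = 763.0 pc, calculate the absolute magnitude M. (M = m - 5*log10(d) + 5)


M = m - 5*log10(d) + 5 = 4.3 - 5*log10(763.0) + 5 = -5.1126

-5.1126


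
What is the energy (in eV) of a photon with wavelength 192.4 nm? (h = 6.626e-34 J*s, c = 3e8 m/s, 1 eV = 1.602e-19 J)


E = hc/lambda = 6.626e-34 * 3e8 / 1.924e-07 = 1.033e-18 J = 6.4492 eV

6.4492 eV


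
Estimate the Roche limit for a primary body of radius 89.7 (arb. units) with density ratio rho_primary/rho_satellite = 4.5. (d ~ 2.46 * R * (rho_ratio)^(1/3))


d_Roche = 2.46 * 89.7 * 4.5^(1/3) = 364.3049

364.3049


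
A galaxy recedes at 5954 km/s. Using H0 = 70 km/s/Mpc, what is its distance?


d = v / H0 = 5954 / 70 = 85.0571

85.0571 Mpc


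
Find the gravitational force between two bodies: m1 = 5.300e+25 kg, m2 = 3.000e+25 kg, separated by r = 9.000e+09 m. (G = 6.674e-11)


F = G*m1*m2/r^2 = 6.674e-11 * 5.300e+25 * 3.000e+25 / (9.000e+09)^2 = 6.674e-11 * 1.590e+51 / 8.100e+19 = 1.310e+21

1.310e+21 N


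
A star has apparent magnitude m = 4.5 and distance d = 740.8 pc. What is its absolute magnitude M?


M = m - 5*log10(d) + 5 = 4.5 - 5*log10(740.8) + 5 = -4.8485

-4.8485


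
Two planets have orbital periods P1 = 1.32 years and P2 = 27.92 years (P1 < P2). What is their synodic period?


1/P_syn = |1/P1 - 1/P2| = |1/1.32 - 1/27.92| => P_syn = 1.3855

1.3855 years


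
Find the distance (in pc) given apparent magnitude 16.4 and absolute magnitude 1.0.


d = 10^((m - M + 5)/5) = 10^((16.4 - 1.0 + 5)/5) = 12022.6443

12022.6443 pc


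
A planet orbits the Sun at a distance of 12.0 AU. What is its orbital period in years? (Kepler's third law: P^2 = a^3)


P = a^(3/2) = 12.0^1.5 = 41.5692

41.5692 years


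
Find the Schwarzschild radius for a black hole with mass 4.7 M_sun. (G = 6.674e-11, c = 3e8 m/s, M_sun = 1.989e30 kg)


M = 4.7 * 1.989e30 kg = 9.3483e+30 kg. rs = 2GM/c^2 = 2 * 6.674e-11 * 9.3483e+30 / (3e8)^2 = 13864.5676

13864.5676 m


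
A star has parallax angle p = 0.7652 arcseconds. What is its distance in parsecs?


d = 1/p = 1/0.7652 = 1.3068

1.3068 pc


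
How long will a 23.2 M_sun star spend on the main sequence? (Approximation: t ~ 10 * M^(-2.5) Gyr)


t = 10 * M^(-2.5) = 10 * 23.2^(-2.5) = 0.0039

0.0039 Gyr


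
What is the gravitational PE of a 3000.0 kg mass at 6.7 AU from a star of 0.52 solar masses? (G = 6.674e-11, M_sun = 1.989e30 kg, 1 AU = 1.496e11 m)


M = 0.52 * 1.989e30 kg = 1.03428e+30 kg; r = 6.7 AU * 1.496e11 m/AU = 1.00232e+12 m. U = -GM*m/r = -(6.674e-11 * 1.03428e+30 * 3000.0) / 1.00232e+12 = -2.066e+11

-2.066e+11 J


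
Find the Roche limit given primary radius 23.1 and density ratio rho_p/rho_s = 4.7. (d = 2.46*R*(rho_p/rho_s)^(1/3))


d_Roche = 2.46 * 23.1 * 4.7^(1/3) = 95.1875

95.1875


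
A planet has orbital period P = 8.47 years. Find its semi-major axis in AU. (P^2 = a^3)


a = P^(2/3) = 8.47^(2/3) = 4.1552

4.1552 AU


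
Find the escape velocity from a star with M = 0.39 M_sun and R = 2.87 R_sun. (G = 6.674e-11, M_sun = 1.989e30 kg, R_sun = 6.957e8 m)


M = 0.39 * 1.989e30 kg = 7.7571e+29 kg; R = 2.87 * 6.957e8 m = 1.996659e+09 m. v_esc = sqrt(2GM/R) = sqrt(2 * 6.674e-11 * 7.7571e+29 / 1.996659e+09) = 227722.4481

227722.4481 m/s


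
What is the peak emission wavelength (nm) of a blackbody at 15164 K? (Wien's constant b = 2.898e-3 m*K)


lam_max = b / T = 2.898e-3 / 15164 = 1.911e-07 m = 191.1105 nm

191.1105 nm


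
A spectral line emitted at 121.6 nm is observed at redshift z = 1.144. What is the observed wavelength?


lam_obs = lam_emit * (1 + z) = 121.6 * (1 + 1.144) = 260.7104

260.7104 nm


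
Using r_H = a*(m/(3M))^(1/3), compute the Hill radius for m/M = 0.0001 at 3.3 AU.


r_H = a * (m/3M)^(1/3) = 3.3 * (0.0001/3)^(1/3) = 0.1062

0.1062 AU


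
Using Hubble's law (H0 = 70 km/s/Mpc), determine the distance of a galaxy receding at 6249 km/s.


d = v / H0 = 6249 / 70 = 89.2714

89.2714 Mpc


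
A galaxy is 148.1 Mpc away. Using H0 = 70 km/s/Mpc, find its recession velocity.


v = H0 * d = 70 * 148.1 = 10367.0

10367.0 km/s


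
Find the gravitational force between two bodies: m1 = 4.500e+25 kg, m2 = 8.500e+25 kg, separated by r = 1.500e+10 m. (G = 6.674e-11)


F = G*m1*m2/r^2 = 6.674e-11 * 4.500e+25 * 8.500e+25 / (1.500e+10)^2 = 6.674e-11 * 3.825e+51 / 2.250e+20 = 1.135e+21

1.135e+21 N


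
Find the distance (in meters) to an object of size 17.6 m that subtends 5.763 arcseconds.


D = size / theta_rad, theta_rad = 5.763 * pi/(180*3600) = 2.794e-05, D = 629925.4885

629925.4885 m


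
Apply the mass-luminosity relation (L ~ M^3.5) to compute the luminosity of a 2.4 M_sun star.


L/L_sun = (M/M_sun)^3.5 = 2.4^3.5 = 21.416

21.416 L_sun


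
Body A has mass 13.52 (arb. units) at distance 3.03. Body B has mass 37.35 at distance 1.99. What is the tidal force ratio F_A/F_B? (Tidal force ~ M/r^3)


Ratio = (M1/r1^3) / (M2/r2^3) = (13.52/3.03^3) / (37.35/1.99^3) = 0.1025

0.1025


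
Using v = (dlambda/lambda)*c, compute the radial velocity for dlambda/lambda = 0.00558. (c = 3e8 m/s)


v = (dlambda/lambda) * c = 0.00558 * 3e8 = 1.674e+06

1.674e+06 m/s


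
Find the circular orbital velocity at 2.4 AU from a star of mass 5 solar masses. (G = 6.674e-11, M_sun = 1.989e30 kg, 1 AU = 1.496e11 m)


v = sqrt(GM/r) = sqrt(6.674e-11 * 9.945e+30 / 3.590e+11) = 42995.6063

42995.6063 m/s


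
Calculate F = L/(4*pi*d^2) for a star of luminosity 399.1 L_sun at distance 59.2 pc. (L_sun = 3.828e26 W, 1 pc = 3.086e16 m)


F = L / (4*pi*d^2) = 1.528e+29 / (4*pi*(1.827e+18)^2) = 3.643e-09

3.643e-09 W/m^2


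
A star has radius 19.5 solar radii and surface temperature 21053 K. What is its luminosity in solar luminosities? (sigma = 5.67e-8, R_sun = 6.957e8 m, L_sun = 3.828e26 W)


R = 19.5 * 6.957e8 m = 1.356615e+10 m. L = 4*pi*R^2*sigma*T^4 = 4*pi*(1.356615e+10)^2 * 5.67e-8 * 21053^4 = 2.576096421e+31 W. L/L_sun = 2.576096421e+31 / 3.828e26 = 67296.1447

67296.1447 L_sun


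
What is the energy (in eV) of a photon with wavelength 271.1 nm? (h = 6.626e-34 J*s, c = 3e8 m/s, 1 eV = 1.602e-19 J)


E = hc/lambda = 6.626e-34 * 3e8 / 2.711e-07 = 7.332e-19 J = 4.577 eV

4.577 eV


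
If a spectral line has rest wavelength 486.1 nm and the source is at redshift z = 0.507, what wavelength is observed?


lam_obs = lam_emit * (1 + z) = 486.1 * (1 + 0.507) = 732.5527

732.5527 nm


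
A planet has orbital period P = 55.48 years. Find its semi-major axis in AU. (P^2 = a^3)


a = P^(2/3) = 55.48^(2/3) = 14.5465

14.5465 AU


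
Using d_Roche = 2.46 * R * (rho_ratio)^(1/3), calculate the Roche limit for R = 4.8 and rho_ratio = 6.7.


d_Roche = 2.46 * 4.8 * 6.7^(1/3) = 22.2605

22.2605


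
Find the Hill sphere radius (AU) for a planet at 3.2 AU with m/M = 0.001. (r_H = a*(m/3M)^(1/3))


r_H = a * (m/3M)^(1/3) = 3.2 * (0.001/3)^(1/3) = 0.2219

0.2219 AU


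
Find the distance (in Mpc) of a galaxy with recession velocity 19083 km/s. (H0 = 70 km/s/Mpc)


d = v / H0 = 19083 / 70 = 272.6143

272.6143 Mpc


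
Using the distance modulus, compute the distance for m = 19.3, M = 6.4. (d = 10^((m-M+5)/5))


d = 10^((m - M + 5)/5) = 10^((19.3 - 6.4 + 5)/5) = 3801.894

3801.894 pc


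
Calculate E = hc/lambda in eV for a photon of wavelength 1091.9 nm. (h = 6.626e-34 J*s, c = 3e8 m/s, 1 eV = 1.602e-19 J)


E = hc/lambda = 6.626e-34 * 3e8 / 1.092e-06 = 1.820e-19 J = 1.1364 eV

1.1364 eV


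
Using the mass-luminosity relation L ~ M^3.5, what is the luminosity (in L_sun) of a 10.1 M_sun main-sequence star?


L/L_sun = (M/M_sun)^3.5 = 10.1^3.5 = 3274.3478

3274.3478 L_sun


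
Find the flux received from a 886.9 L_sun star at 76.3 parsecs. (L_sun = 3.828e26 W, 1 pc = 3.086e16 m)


F = L / (4*pi*d^2) = 3.395e+29 / (4*pi*(2.355e+18)^2) = 4.873e-09

4.873e-09 W/m^2


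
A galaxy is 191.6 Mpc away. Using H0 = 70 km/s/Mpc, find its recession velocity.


v = H0 * d = 70 * 191.6 = 13412.0

13412.0 km/s


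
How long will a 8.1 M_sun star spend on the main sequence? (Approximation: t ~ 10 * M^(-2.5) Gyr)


t = 10 * M^(-2.5) = 10 * 8.1^(-2.5) = 0.0536

0.0536 Gyr


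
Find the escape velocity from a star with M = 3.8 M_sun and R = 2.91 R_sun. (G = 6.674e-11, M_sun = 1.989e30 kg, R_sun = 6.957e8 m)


M = 3.8 * 1.989e30 kg = 7.5582e+30 kg; R = 2.91 * 6.957e8 m = 2.024487e+09 m. v_esc = sqrt(2GM/R) = sqrt(2 * 6.674e-11 * 7.5582e+30 / 2.024487e+09) = 705926.9996

705926.9996 m/s


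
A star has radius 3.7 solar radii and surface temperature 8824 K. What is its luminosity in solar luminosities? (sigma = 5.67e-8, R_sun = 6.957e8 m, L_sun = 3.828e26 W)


R = 3.7 * 6.957e8 m = 2.57409e+09 m. L = 4*pi*R^2*sigma*T^4 = 4*pi*(2.57409e+09)^2 * 5.67e-8 * 8824^4 = 2.862215805e+28 W. L/L_sun = 2.862215805e+28 / 3.828e26 = 74.7705

74.7705 L_sun


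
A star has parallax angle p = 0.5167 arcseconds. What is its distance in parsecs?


d = 1/p = 1/0.5167 = 1.9354

1.9354 pc


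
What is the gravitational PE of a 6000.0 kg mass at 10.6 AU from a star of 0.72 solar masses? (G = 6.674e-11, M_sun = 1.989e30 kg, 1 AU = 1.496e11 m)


M = 0.72 * 1.989e30 kg = 1.43208e+30 kg; r = 10.6 AU * 1.496e11 m/AU = 1.58576e+12 m. U = -GM*m/r = -(6.674e-11 * 1.43208e+30 * 6000.0) / 1.58576e+12 = -3.616e+11

-3.616e+11 J


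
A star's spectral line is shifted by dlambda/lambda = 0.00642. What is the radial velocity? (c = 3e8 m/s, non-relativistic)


v = (dlambda/lambda) * c = 0.00642 * 3e8 = 1.926e+06

1.926e+06 m/s


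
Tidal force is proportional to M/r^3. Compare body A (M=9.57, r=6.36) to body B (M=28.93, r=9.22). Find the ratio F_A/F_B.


Ratio = (M1/r1^3) / (M2/r2^3) = (9.57/6.36^3) / (28.93/9.22^3) = 1.0078

1.0078


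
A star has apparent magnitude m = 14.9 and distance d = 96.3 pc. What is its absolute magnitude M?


M = m - 5*log10(d) + 5 = 14.9 - 5*log10(96.3) + 5 = 9.9819

9.9819


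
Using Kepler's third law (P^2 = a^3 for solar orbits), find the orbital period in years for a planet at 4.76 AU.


P = a^(3/2) = 4.76^1.5 = 10.3851

10.3851 years


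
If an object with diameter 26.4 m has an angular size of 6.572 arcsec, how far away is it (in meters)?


D = size / theta_rad, theta_rad = 6.572 * pi/(180*3600) = 3.186e-05, D = 828574.3891

828574.3891 m


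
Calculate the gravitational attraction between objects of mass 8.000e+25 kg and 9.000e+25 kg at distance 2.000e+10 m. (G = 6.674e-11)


F = G*m1*m2/r^2 = 6.674e-11 * 8.000e+25 * 9.000e+25 / (2.000e+10)^2 = 6.674e-11 * 7.200e+51 / 4.000e+20 = 1.201e+21

1.201e+21 N


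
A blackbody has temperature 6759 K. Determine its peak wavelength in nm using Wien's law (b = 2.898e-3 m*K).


lam_max = b / T = 2.898e-3 / 6759 = 4.288e-07 m = 428.7617 nm

428.7617 nm


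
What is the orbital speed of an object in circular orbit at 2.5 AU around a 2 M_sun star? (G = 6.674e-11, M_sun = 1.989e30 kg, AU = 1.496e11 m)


v = sqrt(GM/r) = sqrt(6.674e-11 * 3.978e+30 / 3.740e+11) = 26643.4027

26643.4027 m/s


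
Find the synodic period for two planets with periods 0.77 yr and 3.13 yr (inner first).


1/P_syn = |1/P1 - 1/P2| = |1/0.77 - 1/3.13| => P_syn = 1.0212

1.0212 years


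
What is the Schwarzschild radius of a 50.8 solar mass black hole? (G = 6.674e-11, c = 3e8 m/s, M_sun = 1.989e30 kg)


M = 50.8 * 1.989e30 kg = 1.010412e+32 kg. rs = 2GM/c^2 = 2 * 6.674e-11 * 1.010412e+32 / (3e8)^2 = 149855.3264

149855.3264 m


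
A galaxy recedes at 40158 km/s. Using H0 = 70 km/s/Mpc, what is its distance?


d = v / H0 = 40158 / 70 = 573.6857

573.6857 Mpc


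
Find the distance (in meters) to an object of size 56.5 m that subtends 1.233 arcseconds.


D = size / theta_rad, theta_rad = 1.233 * pi/(180*3600) = 5.978e-06, D = 9.452e+06

9.452e+06 m


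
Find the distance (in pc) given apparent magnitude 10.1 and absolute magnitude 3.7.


d = 10^((m - M + 5)/5) = 10^((10.1 - 3.7 + 5)/5) = 190.5461

190.5461 pc


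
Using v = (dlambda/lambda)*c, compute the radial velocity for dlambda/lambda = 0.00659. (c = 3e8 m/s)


v = (dlambda/lambda) * c = 0.00659 * 3e8 = 1.977e+06

1.977e+06 m/s


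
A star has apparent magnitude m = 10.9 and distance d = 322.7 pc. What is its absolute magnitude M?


M = m - 5*log10(d) + 5 = 10.9 - 5*log10(322.7) + 5 = 3.356

3.356


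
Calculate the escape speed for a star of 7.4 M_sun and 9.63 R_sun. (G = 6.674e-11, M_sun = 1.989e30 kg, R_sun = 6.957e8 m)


M = 7.4 * 1.989e30 kg = 1.47186e+31 kg; R = 9.63 * 6.957e8 m = 6.699591e+09 m. v_esc = sqrt(2GM/R) = sqrt(2 * 6.674e-11 * 1.47186e+31 / 6.699591e+09) = 541523.3717

541523.3717 m/s


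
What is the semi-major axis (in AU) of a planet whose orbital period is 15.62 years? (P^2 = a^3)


a = P^(2/3) = 15.62^(2/3) = 6.2487

6.2487 AU


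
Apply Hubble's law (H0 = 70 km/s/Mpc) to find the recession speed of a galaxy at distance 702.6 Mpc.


v = H0 * d = 70 * 702.6 = 49182.0

49182.0 km/s


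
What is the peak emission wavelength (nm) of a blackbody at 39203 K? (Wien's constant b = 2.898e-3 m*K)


lam_max = b / T = 2.898e-3 / 39203 = 7.392e-08 m = 73.9229 nm

73.9229 nm


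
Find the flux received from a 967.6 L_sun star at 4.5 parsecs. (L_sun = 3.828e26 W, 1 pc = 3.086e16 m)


F = L / (4*pi*d^2) = 3.704e+29 / (4*pi*(1.389e+17)^2) = 1.528e-06

1.528e-06 W/m^2


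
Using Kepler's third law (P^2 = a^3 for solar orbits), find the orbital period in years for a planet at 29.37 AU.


P = a^(3/2) = 29.37^1.5 = 159.1681

159.1681 years


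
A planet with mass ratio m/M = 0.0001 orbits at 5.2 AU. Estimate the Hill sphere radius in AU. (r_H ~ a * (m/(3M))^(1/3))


r_H = a * (m/3M)^(1/3) = 5.2 * (0.0001/3)^(1/3) = 0.1674

0.1674 AU


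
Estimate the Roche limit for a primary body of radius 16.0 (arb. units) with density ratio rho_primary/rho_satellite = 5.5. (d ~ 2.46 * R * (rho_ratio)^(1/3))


d_Roche = 2.46 * 16.0 * 5.5^(1/3) = 69.4773

69.4773


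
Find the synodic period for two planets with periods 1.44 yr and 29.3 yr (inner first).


1/P_syn = |1/P1 - 1/P2| = |1/1.44 - 1/29.3| => P_syn = 1.5144

1.5144 years


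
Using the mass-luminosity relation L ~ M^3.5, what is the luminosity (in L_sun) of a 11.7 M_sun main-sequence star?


L/L_sun = (M/M_sun)^3.5 = 11.7^3.5 = 5478.3593

5478.3593 L_sun


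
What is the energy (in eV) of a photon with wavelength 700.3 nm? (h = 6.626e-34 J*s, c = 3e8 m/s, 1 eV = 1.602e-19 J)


E = hc/lambda = 6.626e-34 * 3e8 / 7.003e-07 = 2.838e-19 J = 1.7718 eV

1.7718 eV


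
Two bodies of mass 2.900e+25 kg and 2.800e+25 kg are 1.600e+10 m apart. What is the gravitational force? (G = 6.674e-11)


F = G*m1*m2/r^2 = 6.674e-11 * 2.900e+25 * 2.800e+25 / (1.600e+10)^2 = 6.674e-11 * 8.120e+50 / 2.560e+20 = 2.117e+20

2.117e+20 N


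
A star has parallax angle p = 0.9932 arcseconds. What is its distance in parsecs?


d = 1/p = 1/0.9932 = 1.0068

1.0068 pc


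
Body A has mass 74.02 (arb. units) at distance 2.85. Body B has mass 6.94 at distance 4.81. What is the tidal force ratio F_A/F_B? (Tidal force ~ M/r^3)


Ratio = (M1/r1^3) / (M2/r2^3) = (74.02/2.85^3) / (6.94/4.81^3) = 51.2732

51.2732


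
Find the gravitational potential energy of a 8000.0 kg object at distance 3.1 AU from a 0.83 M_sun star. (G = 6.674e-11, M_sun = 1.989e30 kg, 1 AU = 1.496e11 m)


M = 0.83 * 1.989e30 kg = 1.65087e+30 kg; r = 3.1 AU * 1.496e11 m/AU = 4.6376e+11 m. U = -GM*m/r = -(6.674e-11 * 1.65087e+30 * 8000.0) / 4.6376e+11 = -1.901e+12

-1.901e+12 J


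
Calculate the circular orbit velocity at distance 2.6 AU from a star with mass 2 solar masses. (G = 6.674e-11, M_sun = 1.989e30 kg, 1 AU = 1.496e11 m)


v = sqrt(GM/r) = sqrt(6.674e-11 * 3.978e+30 / 3.890e+11) = 26126.0059

26126.0059 m/s


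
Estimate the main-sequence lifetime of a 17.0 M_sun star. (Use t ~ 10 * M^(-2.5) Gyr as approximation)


t = 10 * M^(-2.5) = 10 * 17.0^(-2.5) = 0.0084

0.0084 Gyr


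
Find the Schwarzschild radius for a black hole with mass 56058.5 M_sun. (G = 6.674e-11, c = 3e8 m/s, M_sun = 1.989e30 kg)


M = 56058.5 * 1.989e30 kg = 1.115003565e+35 kg. rs = 2GM/c^2 = 2 * 6.674e-11 * 1.115003565e+35 / (3e8)^2 = 1.654e+08

1.654e+08 m


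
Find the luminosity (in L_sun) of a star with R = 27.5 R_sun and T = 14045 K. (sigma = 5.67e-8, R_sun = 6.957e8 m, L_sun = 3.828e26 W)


R = 27.5 * 6.957e8 m = 1.913175e+10 m. L = 4*pi*R^2*sigma*T^4 = 4*pi*(1.913175e+10)^2 * 5.67e-8 * 14045^4 = 1.01482064e+31 W. L/L_sun = 1.01482064e+31 / 3.828e26 = 26510.466

26510.466 L_sun


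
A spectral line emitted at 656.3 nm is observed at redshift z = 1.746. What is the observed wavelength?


lam_obs = lam_emit * (1 + z) = 656.3 * (1 + 1.746) = 1802.1998

1802.1998 nm


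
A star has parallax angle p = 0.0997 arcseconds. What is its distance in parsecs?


d = 1/p = 1/0.0997 = 10.0301

10.0301 pc


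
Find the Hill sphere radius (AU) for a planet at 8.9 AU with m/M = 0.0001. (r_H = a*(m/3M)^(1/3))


r_H = a * (m/3M)^(1/3) = 8.9 * (0.0001/3)^(1/3) = 0.2864

0.2864 AU


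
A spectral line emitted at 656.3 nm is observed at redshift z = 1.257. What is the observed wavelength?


lam_obs = lam_emit * (1 + z) = 656.3 * (1 + 1.257) = 1481.2691

1481.2691 nm


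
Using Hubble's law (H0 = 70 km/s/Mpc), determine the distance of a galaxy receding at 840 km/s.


d = v / H0 = 840 / 70 = 12.0

12.0 Mpc


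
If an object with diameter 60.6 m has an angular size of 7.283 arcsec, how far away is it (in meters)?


D = size / theta_rad, theta_rad = 7.283 * pi/(180*3600) = 3.531e-05, D = 1.716e+06

1.716e+06 m


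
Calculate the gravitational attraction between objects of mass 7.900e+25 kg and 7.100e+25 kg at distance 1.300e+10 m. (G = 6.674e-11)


F = G*m1*m2/r^2 = 6.674e-11 * 7.900e+25 * 7.100e+25 / (1.300e+10)^2 = 6.674e-11 * 5.609e+51 / 1.690e+20 = 2.215e+21

2.215e+21 N


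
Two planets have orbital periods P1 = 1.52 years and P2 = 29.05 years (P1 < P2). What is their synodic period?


1/P_syn = |1/P1 - 1/P2| = |1/1.52 - 1/29.05| => P_syn = 1.6039

1.6039 years


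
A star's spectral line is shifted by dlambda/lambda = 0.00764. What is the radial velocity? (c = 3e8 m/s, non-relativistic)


v = (dlambda/lambda) * c = 0.00764 * 3e8 = 2.292e+06

2.292e+06 m/s


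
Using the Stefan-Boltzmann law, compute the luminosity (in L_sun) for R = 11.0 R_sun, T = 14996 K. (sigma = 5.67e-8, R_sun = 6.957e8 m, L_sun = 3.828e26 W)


R = 11.0 * 6.957e8 m = 7.6527e+09 m. L = 4*pi*R^2*sigma*T^4 = 4*pi*(7.6527e+09)^2 * 5.67e-8 * 14996^4 = 2.110201984e+30 W. L/L_sun = 2.110201984e+30 / 3.828e26 = 5512.5444

5512.5444 L_sun


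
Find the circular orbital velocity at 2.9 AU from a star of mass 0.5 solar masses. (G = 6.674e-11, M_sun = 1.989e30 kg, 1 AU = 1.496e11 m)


v = sqrt(GM/r) = sqrt(6.674e-11 * 9.945e+29 / 4.338e+11) = 12368.8892

12368.8892 m/s


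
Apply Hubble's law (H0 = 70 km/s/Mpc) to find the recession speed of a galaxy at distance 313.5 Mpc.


v = H0 * d = 70 * 313.5 = 21945.0

21945.0 km/s


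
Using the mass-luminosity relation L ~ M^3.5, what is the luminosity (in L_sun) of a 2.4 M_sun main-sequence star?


L/L_sun = (M/M_sun)^3.5 = 2.4^3.5 = 21.416

21.416 L_sun


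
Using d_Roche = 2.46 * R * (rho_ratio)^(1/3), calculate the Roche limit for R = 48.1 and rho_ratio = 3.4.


d_Roche = 2.46 * 48.1 * 3.4^(1/3) = 177.9262

177.9262


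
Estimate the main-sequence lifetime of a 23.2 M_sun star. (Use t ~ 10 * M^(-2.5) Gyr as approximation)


t = 10 * M^(-2.5) = 10 * 23.2^(-2.5) = 0.0039

0.0039 Gyr


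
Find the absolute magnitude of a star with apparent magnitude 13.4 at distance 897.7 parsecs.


M = m - 5*log10(d) + 5 = 13.4 - 5*log10(897.7) + 5 = 3.6343

3.6343


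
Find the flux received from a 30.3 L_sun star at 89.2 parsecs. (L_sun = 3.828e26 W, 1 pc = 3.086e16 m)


F = L / (4*pi*d^2) = 1.160e+28 / (4*pi*(2.753e+18)^2) = 1.218e-10

1.218e-10 W/m^2


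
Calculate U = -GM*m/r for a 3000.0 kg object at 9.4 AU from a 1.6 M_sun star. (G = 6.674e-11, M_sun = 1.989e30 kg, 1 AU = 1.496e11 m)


M = 1.6 * 1.989e30 kg = 3.1824e+30 kg; r = 9.4 AU * 1.496e11 m/AU = 1.40624e+12 m. U = -GM*m/r = -(6.674e-11 * 3.1824e+30 * 3000.0) / 1.40624e+12 = -4.531e+11

-4.531e+11 J
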